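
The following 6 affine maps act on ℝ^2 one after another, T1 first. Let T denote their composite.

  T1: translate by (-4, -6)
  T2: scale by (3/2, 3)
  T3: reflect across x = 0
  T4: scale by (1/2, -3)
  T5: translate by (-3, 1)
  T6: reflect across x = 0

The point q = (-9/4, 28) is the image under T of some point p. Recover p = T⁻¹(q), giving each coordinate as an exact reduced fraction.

p = (-3, 3)

T1 = [1 0 -4; 0 1 -6; 0 0 1]
T2·T1 = [3/2 0 -6; 0 3 -18; 0 0 1]
T3·…·T1 = [-3/2 0 6; 0 3 -18; 0 0 1]
T4·…·T1 = [-3/4 0 3; 0 -9 54; 0 0 1]
T5·…·T1 = [-3/4 0 0; 0 -9 55; 0 0 1]
T6·…·T1 = [3/4 0 0; 0 -9 55; 0 0 1]
det M = -27/4; M⁻¹ = [4/3 0 0; 0 -1/9 55/9; 0 0 1]
M⁻¹ · (-9/4, 28)ᵀ = (-3, 3)ᵀ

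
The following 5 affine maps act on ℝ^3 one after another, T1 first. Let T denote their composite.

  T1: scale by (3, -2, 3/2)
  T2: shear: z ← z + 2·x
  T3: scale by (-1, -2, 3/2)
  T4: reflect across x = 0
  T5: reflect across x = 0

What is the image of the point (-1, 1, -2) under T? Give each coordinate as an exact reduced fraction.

T(p) = (3, 4, -27/2)

T1 scale by (3, -2, 3/2): (-1, 1, -2) → (-3, -2, -3)
T2 shear: z ← z + 2·x: (-3, -2, -3) → (-3, -2, -9)
T3 scale by (-1, -2, 3/2): (-3, -2, -9) → (3, 4, -27/2)
T4 reflect across x = 0: (3, 4, -27/2) → (-3, 4, -27/2)
T5 reflect across x = 0: (-3, 4, -27/2) → (3, 4, -27/2)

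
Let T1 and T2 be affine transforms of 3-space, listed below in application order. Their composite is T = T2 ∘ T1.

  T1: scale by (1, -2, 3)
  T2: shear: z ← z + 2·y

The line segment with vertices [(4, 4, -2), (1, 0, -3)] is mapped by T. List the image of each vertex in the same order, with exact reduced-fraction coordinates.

T1 scale by (1, -2, 3): (4, 4, -2) → (4, -8, -6); (1, 0, -3) → (1, 0, -9)
T2 shear: z ← z + 2·y: (4, -8, -6) → (4, -8, -22); (1, 0, -9) → (1, 0, -9)

image vertices: (4, -8, -22), (1, 0, -9)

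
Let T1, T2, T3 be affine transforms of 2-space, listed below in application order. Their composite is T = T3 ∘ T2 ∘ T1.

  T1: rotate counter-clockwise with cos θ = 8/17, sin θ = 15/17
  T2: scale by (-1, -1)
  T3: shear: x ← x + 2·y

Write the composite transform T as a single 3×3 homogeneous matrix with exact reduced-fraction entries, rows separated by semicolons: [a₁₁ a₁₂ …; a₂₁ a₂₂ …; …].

T = [-38/17 -1/17 0; -15/17 -8/17 0; 0 0 1]

T1 = [8/17 -15/17 0; 15/17 8/17 0; 0 0 1]
T2·T1 = [-8/17 15/17 0; -15/17 -8/17 0; 0 0 1]
T3·…·T1 = [-38/17 -1/17 0; -15/17 -8/17 0; 0 0 1]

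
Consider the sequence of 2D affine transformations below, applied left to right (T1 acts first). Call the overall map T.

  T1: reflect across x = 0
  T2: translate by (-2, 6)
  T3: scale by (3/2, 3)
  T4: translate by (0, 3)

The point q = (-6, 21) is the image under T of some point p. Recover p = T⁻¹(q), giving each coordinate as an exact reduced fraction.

p = (2, 0)

T1 = [-1 0 0; 0 1 0; 0 0 1]
T2·T1 = [-1 0 -2; 0 1 6; 0 0 1]
T3·…·T1 = [-3/2 0 -3; 0 3 18; 0 0 1]
T4·…·T1 = [-3/2 0 -3; 0 3 21; 0 0 1]
det M = -9/2; M⁻¹ = [-2/3 0 -2; 0 1/3 -7; 0 0 1]
M⁻¹ · (-6, 21)ᵀ = (2, 0)ᵀ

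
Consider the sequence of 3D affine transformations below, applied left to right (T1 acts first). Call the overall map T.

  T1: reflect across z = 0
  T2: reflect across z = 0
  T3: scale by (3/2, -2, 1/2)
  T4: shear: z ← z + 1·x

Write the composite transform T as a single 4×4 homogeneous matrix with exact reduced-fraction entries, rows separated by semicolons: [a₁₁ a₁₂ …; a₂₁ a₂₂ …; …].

T = [3/2 0 0 0; 0 -2 0 0; 3/2 0 1/2 0; 0 0 0 1]

T1 = [1 0 0 0; 0 1 0 0; 0 0 -1 0; 0 0 0 1]
T2·T1 = [1 0 0 0; 0 1 0 0; 0 0 1 0; 0 0 0 1]
T3·…·T1 = [3/2 0 0 0; 0 -2 0 0; 0 0 1/2 0; 0 0 0 1]
T4·…·T1 = [3/2 0 0 0; 0 -2 0 0; 3/2 0 1/2 0; 0 0 0 1]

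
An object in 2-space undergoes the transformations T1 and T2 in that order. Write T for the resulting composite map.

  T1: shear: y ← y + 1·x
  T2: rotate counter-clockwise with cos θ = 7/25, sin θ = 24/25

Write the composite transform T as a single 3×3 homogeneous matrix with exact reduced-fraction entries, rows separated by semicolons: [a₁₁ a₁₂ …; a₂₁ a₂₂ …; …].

T = [-17/25 -24/25 0; 31/25 7/25 0; 0 0 1]

T1 = [1 0 0; 1 1 0; 0 0 1]
T2·T1 = [-17/25 -24/25 0; 31/25 7/25 0; 0 0 1]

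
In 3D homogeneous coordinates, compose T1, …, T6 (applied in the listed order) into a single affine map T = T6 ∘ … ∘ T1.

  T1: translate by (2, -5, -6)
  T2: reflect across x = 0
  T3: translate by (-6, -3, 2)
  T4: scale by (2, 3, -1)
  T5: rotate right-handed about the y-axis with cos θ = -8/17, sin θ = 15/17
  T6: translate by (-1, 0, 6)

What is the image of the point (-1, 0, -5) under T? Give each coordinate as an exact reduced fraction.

T1 translate by (2, -5, -6): (-1, 0, -5) → (1, -5, -11)
T2 reflect across x = 0: (1, -5, -11) → (-1, -5, -11)
T3 translate by (-6, -3, 2): (-1, -5, -11) → (-7, -8, -9)
T4 scale by (2, 3, -1): (-7, -8, -9) → (-14, -24, 9)
T5 rotate right-handed about the y-axis with cos θ = -8/17, sin θ = 15/17: (-14, -24, 9) → (247/17, -24, 138/17)
T6 translate by (-1, 0, 6): (247/17, -24, 138/17) → (230/17, -24, 240/17)

T(p) = (230/17, -24, 240/17)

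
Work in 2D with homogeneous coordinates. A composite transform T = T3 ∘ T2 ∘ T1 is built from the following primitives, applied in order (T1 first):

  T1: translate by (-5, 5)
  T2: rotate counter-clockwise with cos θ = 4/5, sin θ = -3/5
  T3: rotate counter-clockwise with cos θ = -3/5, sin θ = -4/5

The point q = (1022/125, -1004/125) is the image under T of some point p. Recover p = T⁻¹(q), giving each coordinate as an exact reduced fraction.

T1 = [1 0 -5; 0 1 5; 0 0 1]
T2·T1 = [4/5 3/5 -1; -3/5 4/5 7; 0 0 1]
T3·…·T1 = [-24/25 7/25 31/5; -7/25 -24/25 -17/5; 0 0 1]
det M = 1; M⁻¹ = [-24/25 -7/25 5; 7/25 -24/25 -5; 0 0 1]
M⁻¹ · (1022/125, -1004/125)ᵀ = (-3/5, 5)ᵀ

p = (-3/5, 5)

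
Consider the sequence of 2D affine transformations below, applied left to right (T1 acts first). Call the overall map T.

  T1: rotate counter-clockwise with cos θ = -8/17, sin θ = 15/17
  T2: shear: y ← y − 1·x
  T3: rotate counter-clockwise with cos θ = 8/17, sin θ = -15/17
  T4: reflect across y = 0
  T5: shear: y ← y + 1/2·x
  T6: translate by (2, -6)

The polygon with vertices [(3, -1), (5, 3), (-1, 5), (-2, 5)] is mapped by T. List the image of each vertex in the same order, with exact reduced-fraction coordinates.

image vertices: (1436/289, -1936/289), (114/17, -201/17), (222/289, -3013/289), (-59/289, -5699/578)

T1 rotate counter-clockwise with cos θ = -8/17, sin θ = 15/17: (3, -1) → (-9/17, 53/17); (5, 3) → (-5, 3); (-1, 5) → (-67/17, -55/17); (-2, 5) → (-59/17, -70/17)
T2 shear: y ← y − 1·x: (-9/17, 53/17) → (-9/17, 62/17); (-5, 3) → (-5, 8); (-67/17, -55/17) → (-67/17, 12/17); (-59/17, -70/17) → (-59/17, -11/17)
T3 rotate counter-clockwise with cos θ = 8/17, sin θ = -15/17: (-9/17, 62/17) → (858/289, 631/289); (-5, 8) → (80/17, 139/17); (-67/17, 12/17) → (-356/289, 1101/289); (-59/17, -11/17) → (-637/289, 797/289)
T4 reflect across y = 0: (858/289, 631/289) → (858/289, -631/289); (80/17, 139/17) → (80/17, -139/17); (-356/289, 1101/289) → (-356/289, -1101/289); (-637/289, 797/289) → (-637/289, -797/289)
T5 shear: y ← y + 1/2·x: (858/289, -631/289) → (858/289, -202/289); (80/17, -139/17) → (80/17, -99/17); (-356/289, -1101/289) → (-356/289, -1279/289); (-637/289, -797/289) → (-637/289, -2231/578)
T6 translate by (2, -6): (858/289, -202/289) → (1436/289, -1936/289); (80/17, -99/17) → (114/17, -201/17); (-356/289, -1279/289) → (222/289, -3013/289); (-637/289, -2231/578) → (-59/289, -5699/578)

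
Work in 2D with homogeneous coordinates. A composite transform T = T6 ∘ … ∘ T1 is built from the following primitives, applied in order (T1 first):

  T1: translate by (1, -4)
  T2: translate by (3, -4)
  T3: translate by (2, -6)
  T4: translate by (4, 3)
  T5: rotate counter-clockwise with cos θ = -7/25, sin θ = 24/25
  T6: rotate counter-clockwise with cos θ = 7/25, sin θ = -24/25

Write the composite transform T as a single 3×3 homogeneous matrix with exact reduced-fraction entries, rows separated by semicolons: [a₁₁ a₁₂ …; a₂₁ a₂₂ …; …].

T = [527/625 -336/625 8966/625; 336/625 527/625 -2437/625; 0 0 1]

T1 = [1 0 1; 0 1 -4; 0 0 1]
T2·T1 = [1 0 4; 0 1 -8; 0 0 1]
T3·…·T1 = [1 0 6; 0 1 -14; 0 0 1]
T4·…·T1 = [1 0 10; 0 1 -11; 0 0 1]
T5·…·T1 = [-7/25 -24/25 194/25; 24/25 -7/25 317/25; 0 0 1]
T6·…·T1 = [527/625 -336/625 8966/625; 336/625 527/625 -2437/625; 0 0 1]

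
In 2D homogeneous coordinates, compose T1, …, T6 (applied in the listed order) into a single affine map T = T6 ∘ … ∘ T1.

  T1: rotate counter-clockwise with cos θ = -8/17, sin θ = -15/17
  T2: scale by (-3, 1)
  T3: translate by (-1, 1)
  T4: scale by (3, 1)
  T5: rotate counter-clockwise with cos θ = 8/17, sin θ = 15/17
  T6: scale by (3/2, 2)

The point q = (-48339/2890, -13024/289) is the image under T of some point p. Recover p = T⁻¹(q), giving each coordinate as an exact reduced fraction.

p = (2/5, 3)

T1 = [-8/17 15/17 0; -15/17 -8/17 0; 0 0 1]
T2·T1 = [24/17 -45/17 0; -15/17 -8/17 0; 0 0 1]
T3·…·T1 = [24/17 -45/17 -1; -15/17 -8/17 1; 0 0 1]
T4·…·T1 = [72/17 -135/17 -3; -15/17 -8/17 1; 0 0 1]
T5·…·T1 = [801/289 -960/289 -39/17; 960/289 -2089/289 -37/17; 0 0 1]
T6·…·T1 = [2403/578 -1440/289 -117/34; 1920/289 -4178/289 -74/17; 0 0 1]
det M = -27; M⁻¹ = [4178/7803 -160/867 53/51; 640/2601 -89/578 3/17; 0 0 1]
M⁻¹ · (-48339/2890, -13024/289)ᵀ = (2/5, 3)ᵀ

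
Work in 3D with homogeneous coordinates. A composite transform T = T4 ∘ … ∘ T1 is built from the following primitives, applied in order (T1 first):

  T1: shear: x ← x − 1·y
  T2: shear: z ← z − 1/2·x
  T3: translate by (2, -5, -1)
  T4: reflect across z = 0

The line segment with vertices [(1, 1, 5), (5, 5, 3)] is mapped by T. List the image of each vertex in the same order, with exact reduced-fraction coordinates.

image vertices: (2, -4, -4), (2, 0, -2)

T1 shear: x ← x − 1·y: (1, 1, 5) → (0, 1, 5); (5, 5, 3) → (0, 5, 3)
T2 shear: z ← z − 1/2·x: (0, 1, 5) → (0, 1, 5); (0, 5, 3) → (0, 5, 3)
T3 translate by (2, -5, -1): (0, 1, 5) → (2, -4, 4); (0, 5, 3) → (2, 0, 2)
T4 reflect across z = 0: (2, -4, 4) → (2, -4, -4); (2, 0, 2) → (2, 0, -2)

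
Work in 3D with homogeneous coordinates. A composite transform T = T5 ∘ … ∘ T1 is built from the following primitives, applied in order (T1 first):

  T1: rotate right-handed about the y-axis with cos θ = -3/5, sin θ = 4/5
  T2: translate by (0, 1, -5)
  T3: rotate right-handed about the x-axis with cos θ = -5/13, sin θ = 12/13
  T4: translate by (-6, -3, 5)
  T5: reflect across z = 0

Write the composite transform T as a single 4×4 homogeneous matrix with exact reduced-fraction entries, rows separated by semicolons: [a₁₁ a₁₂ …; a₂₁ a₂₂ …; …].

T = [-3/5 0 4/5 -6; 48/65 -5/13 36/65 16/13; -4/13 -12/13 -3/13 -102/13; 0 0 0 1]

T1 = [-3/5 0 4/5 0; 0 1 0 0; -4/5 0 -3/5 0; 0 0 0 1]
T2·T1 = [-3/5 0 4/5 0; 0 1 0 1; -4/5 0 -3/5 -5; 0 0 0 1]
T3·…·T1 = [-3/5 0 4/5 0; 48/65 -5/13 36/65 55/13; 4/13 12/13 3/13 37/13; 0 0 0 1]
T4·…·T1 = [-3/5 0 4/5 -6; 48/65 -5/13 36/65 16/13; 4/13 12/13 3/13 102/13; 0 0 0 1]
T5·…·T1 = [-3/5 0 4/5 -6; 48/65 -5/13 36/65 16/13; -4/13 -12/13 -3/13 -102/13; 0 0 0 1]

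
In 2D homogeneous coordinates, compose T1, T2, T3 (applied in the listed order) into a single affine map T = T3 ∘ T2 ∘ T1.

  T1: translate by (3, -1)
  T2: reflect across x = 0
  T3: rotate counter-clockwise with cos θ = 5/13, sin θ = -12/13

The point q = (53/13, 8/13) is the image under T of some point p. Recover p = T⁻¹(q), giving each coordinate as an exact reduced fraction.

T1 = [1 0 3; 0 1 -1; 0 0 1]
T2·T1 = [-1 0 -3; 0 1 -1; 0 0 1]
T3·…·T1 = [-5/13 12/13 -27/13; 12/13 5/13 31/13; 0 0 1]
det M = -1; M⁻¹ = [-5/13 12/13 -3; 12/13 5/13 1; 0 0 1]
M⁻¹ · (53/13, 8/13)ᵀ = (-4, 5)ᵀ

p = (-4, 5)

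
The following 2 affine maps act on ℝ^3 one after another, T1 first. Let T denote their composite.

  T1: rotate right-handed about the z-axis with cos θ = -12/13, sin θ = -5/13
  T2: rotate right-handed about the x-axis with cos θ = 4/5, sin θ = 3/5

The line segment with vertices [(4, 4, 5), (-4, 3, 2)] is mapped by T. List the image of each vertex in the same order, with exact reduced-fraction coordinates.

image vertices: (-28/13, -467/65, 56/65), (63/13, -142/65, 56/65)

T1 rotate right-handed about the z-axis with cos θ = -12/13, sin θ = -5/13: (4, 4, 5) → (-28/13, -68/13, 5); (-4, 3, 2) → (63/13, -16/13, 2)
T2 rotate right-handed about the x-axis with cos θ = 4/5, sin θ = 3/5: (-28/13, -68/13, 5) → (-28/13, -467/65, 56/65); (63/13, -16/13, 2) → (63/13, -142/65, 56/65)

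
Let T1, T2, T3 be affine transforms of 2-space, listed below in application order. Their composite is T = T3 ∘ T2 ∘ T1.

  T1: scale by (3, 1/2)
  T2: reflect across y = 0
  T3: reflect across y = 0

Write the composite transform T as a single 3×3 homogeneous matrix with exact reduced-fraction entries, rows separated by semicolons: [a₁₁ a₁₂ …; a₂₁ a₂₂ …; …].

T1 = [3 0 0; 0 1/2 0; 0 0 1]
T2·T1 = [3 0 0; 0 -1/2 0; 0 0 1]
T3·…·T1 = [3 0 0; 0 1/2 0; 0 0 1]

T = [3 0 0; 0 1/2 0; 0 0 1]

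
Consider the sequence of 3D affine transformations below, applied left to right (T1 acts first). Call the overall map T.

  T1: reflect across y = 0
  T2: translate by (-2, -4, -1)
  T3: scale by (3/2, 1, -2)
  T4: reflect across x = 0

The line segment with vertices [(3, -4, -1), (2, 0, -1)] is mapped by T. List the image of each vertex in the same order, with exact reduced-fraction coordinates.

T1 reflect across y = 0: (3, -4, -1) → (3, 4, -1); (2, 0, -1) → (2, 0, -1)
T2 translate by (-2, -4, -1): (3, 4, -1) → (1, 0, -2); (2, 0, -1) → (0, -4, -2)
T3 scale by (3/2, 1, -2): (1, 0, -2) → (3/2, 0, 4); (0, -4, -2) → (0, -4, 4)
T4 reflect across x = 0: (3/2, 0, 4) → (-3/2, 0, 4); (0, -4, 4) → (0, -4, 4)

image vertices: (-3/2, 0, 4), (0, -4, 4)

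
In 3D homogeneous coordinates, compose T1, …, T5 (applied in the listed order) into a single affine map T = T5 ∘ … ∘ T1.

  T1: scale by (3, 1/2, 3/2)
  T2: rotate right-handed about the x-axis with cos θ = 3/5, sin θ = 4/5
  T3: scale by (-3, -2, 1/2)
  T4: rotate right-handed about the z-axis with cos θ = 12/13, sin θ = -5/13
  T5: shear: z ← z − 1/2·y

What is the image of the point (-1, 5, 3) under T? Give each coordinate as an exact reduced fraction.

T1 scale by (3, 1/2, 3/2): (-1, 5, 3) → (-3, 5/2, 9/2)
T2 rotate right-handed about the x-axis with cos θ = 3/5, sin θ = 4/5: (-3, 5/2, 9/2) → (-3, -21/10, 47/10)
T3 scale by (-3, -2, 1/2): (-3, -21/10, 47/10) → (9, 21/5, 47/20)
T4 rotate right-handed about the z-axis with cos θ = 12/13, sin θ = -5/13: (9, 21/5, 47/20) → (129/13, 27/65, 47/20)
T5 shear: z ← z − 1/2·y: (129/13, 27/65, 47/20) → (129/13, 27/65, 557/260)

T(p) = (129/13, 27/65, 557/260)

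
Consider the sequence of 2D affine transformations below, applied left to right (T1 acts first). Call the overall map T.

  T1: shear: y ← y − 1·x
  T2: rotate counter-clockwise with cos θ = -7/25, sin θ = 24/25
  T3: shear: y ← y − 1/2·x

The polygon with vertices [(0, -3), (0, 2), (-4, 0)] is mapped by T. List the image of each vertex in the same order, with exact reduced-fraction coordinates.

image vertices: (72/25, -3/5), (-48/25, 2/5), (-68/25, -18/5)

T1 shear: y ← y − 1·x: (0, -3) → (0, -3); (0, 2) → (0, 2); (-4, 0) → (-4, 4)
T2 rotate counter-clockwise with cos θ = -7/25, sin θ = 24/25: (0, -3) → (72/25, 21/25); (0, 2) → (-48/25, -14/25); (-4, 4) → (-68/25, -124/25)
T3 shear: y ← y − 1/2·x: (72/25, 21/25) → (72/25, -3/5); (-48/25, -14/25) → (-48/25, 2/5); (-68/25, -124/25) → (-68/25, -18/5)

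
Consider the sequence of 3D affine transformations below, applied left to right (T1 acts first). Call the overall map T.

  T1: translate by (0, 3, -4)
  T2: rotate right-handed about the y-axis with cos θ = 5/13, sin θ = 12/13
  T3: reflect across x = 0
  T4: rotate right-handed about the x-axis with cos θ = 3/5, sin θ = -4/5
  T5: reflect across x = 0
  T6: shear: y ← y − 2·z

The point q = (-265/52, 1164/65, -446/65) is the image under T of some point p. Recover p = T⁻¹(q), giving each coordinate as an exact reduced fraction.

p = (-5/4, 5, -1)

T1 = [1 0 0 0; 0 1 0 3; 0 0 1 -4; 0 0 0 1]
T2·T1 = [5/13 0 12/13 -48/13; 0 1 0 3; -12/13 0 5/13 -20/13; 0 0 0 1]
T3·…·T1 = [-5/13 0 -12/13 48/13; 0 1 0 3; -12/13 0 5/13 -20/13; 0 0 0 1]
T4·…·T1 = [-5/13 0 -12/13 48/13; -48/65 3/5 4/13 37/65; -36/65 -4/5 3/13 -216/65; 0 0 0 1]
T5·…·T1 = [5/13 0 12/13 -48/13; -48/65 3/5 4/13 37/65; -36/65 -4/5 3/13 -216/65; 0 0 0 1]
T6·…·T1 = [5/13 0 12/13 -48/13; 24/65 11/5 -2/13 469/65; -36/65 -4/5 3/13 -216/65; 0 0 0 1]
det M = 1; M⁻¹ = [5/13 -48/65 -132/65 0; 0 3/5 2/5 -3; 12/13 4/13 11/13 4; 0 0 0 1]
M⁻¹ · (-265/52, 1164/65, -446/65)ᵀ = (-5/4, 5, -1)ᵀ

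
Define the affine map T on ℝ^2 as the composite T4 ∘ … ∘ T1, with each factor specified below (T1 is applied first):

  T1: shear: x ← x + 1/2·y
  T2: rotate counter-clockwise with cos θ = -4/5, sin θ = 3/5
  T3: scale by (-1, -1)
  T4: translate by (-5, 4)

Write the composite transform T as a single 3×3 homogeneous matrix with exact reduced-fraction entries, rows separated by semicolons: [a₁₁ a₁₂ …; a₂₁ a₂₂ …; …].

T = [4/5 1 -5; -3/5 1/2 4; 0 0 1]

T1 = [1 1/2 0; 0 1 0; 0 0 1]
T2·T1 = [-4/5 -1 0; 3/5 -1/2 0; 0 0 1]
T3·…·T1 = [4/5 1 0; -3/5 1/2 0; 0 0 1]
T4·…·T1 = [4/5 1 -5; -3/5 1/2 4; 0 0 1]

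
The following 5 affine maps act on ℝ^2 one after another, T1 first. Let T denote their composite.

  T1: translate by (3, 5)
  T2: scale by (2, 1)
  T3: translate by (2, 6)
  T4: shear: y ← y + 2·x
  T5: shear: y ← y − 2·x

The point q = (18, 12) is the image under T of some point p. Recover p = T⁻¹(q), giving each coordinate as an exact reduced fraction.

T1 = [1 0 3; 0 1 5; 0 0 1]
T2·T1 = [2 0 6; 0 1 5; 0 0 1]
T3·…·T1 = [2 0 8; 0 1 11; 0 0 1]
T4·…·T1 = [2 0 8; 4 1 27; 0 0 1]
T5·…·T1 = [2 0 8; 0 1 11; 0 0 1]
det M = 2; M⁻¹ = [1/2 0 -4; 0 1 -11; 0 0 1]
M⁻¹ · (18, 12)ᵀ = (5, 1)ᵀ

p = (5, 1)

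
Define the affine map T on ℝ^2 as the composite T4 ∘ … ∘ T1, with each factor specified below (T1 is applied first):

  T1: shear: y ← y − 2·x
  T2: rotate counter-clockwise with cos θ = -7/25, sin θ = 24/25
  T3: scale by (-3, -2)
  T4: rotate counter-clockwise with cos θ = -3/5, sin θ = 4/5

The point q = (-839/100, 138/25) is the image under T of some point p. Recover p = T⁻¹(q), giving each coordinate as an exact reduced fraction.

p = (-3/4, 2)

T1 = [1 0 0; -2 1 0; 0 0 1]
T2·T1 = [41/25 -24/25 0; 38/25 -7/25 0; 0 0 1]
T3·…·T1 = [-123/25 72/25 0; -76/25 14/25 0; 0 0 1]
T4·…·T1 = [673/125 -272/125 0; -264/125 246/125 0; 0 0 1]
det M = 6; M⁻¹ = [41/125 136/375 0; 44/125 673/750 0; 0 0 1]
M⁻¹ · (-839/100, 138/25)ᵀ = (-3/4, 2)ᵀ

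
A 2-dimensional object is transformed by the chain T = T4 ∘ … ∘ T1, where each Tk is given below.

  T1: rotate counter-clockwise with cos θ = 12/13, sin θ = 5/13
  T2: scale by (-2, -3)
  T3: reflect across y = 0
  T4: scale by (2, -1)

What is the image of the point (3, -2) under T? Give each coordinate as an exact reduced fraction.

T(p) = (-184/13, 27/13)

T1 rotate counter-clockwise with cos θ = 12/13, sin θ = 5/13: (3, -2) → (46/13, -9/13)
T2 scale by (-2, -3): (46/13, -9/13) → (-92/13, 27/13)
T3 reflect across y = 0: (-92/13, 27/13) → (-92/13, -27/13)
T4 scale by (2, -1): (-92/13, -27/13) → (-184/13, 27/13)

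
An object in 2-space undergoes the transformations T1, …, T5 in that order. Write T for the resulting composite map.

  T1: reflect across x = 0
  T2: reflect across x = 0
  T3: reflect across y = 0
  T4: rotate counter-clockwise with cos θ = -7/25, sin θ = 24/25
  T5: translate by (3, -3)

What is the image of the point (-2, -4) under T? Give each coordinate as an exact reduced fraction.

T1 reflect across x = 0: (-2, -4) → (2, -4)
T2 reflect across x = 0: (2, -4) → (-2, -4)
T3 reflect across y = 0: (-2, -4) → (-2, 4)
T4 rotate counter-clockwise with cos θ = -7/25, sin θ = 24/25: (-2, 4) → (-82/25, -76/25)
T5 translate by (3, -3): (-82/25, -76/25) → (-7/25, -151/25)

T(p) = (-7/25, -151/25)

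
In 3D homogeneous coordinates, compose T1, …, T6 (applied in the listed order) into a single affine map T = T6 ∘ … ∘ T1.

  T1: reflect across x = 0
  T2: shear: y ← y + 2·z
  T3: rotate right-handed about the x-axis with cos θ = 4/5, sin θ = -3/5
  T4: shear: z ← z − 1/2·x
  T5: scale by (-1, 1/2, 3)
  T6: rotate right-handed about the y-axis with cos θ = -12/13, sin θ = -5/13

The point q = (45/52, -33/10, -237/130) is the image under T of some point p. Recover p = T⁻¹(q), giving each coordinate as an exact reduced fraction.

p = (-3/2, 0, -3)

T1 = [-1 0 0 0; 0 1 0 0; 0 0 1 0; 0 0 0 1]
T2·T1 = [-1 0 0 0; 0 1 2 0; 0 0 1 0; 0 0 0 1]
T3·…·T1 = [-1 0 0 0; 0 4/5 11/5 0; 0 -3/5 -2/5 0; 0 0 0 1]
T4·…·T1 = [-1 0 0 0; 0 4/5 11/5 0; 1/2 -3/5 -2/5 0; 0 0 0 1]
T5·…·T1 = [1 0 0 0; 0 2/5 11/10 0; 3/2 -9/5 -6/5 0; 0 0 0 1]
T6·…·T1 = [-3/2 9/13 6/13 0; 0 2/5 11/10 0; -1 108/65 72/65 0; 0 0 0 1]
det M = 3/2; M⁻¹ = [-12/13 0 5/13 0; -11/15 -4/5 11/10 0; 4/15 6/5 -2/5 0; 0 0 0 1]
M⁻¹ · (45/52, -33/10, -237/130)ᵀ = (-3/2, 0, -3)ᵀ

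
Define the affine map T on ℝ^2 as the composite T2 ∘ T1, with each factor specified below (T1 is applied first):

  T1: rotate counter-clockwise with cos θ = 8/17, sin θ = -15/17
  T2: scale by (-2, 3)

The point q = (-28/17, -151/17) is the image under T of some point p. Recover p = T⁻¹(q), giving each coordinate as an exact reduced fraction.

T1 = [8/17 15/17 0; -15/17 8/17 0; 0 0 1]
T2·T1 = [-16/17 -30/17 0; -45/17 24/17 0; 0 0 1]
det M = -6; M⁻¹ = [-4/17 -5/17 0; -15/34 8/51 0; 0 0 1]
M⁻¹ · (-28/17, -151/17)ᵀ = (3, -2/3)ᵀ

p = (3, -2/3)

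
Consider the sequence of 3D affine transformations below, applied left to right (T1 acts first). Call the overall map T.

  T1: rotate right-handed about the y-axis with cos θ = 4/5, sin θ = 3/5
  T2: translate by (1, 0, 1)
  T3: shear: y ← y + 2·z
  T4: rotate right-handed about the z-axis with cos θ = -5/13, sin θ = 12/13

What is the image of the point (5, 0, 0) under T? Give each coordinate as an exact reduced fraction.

T1 rotate right-handed about the y-axis with cos θ = 4/5, sin θ = 3/5: (5, 0, 0) → (4, 0, -3)
T2 translate by (1, 0, 1): (4, 0, -3) → (5, 0, -2)
T3 shear: y ← y + 2·z: (5, 0, -2) → (5, -4, -2)
T4 rotate right-handed about the z-axis with cos θ = -5/13, sin θ = 12/13: (5, -4, -2) → (23/13, 80/13, -2)

T(p) = (23/13, 80/13, -2)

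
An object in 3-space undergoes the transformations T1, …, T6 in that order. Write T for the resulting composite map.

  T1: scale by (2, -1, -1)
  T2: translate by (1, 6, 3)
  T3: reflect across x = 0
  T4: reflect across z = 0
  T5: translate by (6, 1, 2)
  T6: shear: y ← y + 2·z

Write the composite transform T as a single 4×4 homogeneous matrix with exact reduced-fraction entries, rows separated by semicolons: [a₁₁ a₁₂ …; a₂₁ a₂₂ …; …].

T = [-2 0 0 5; 0 -1 2 5; 0 0 1 -1; 0 0 0 1]

T1 = [2 0 0 0; 0 -1 0 0; 0 0 -1 0; 0 0 0 1]
T2·T1 = [2 0 0 1; 0 -1 0 6; 0 0 -1 3; 0 0 0 1]
T3·…·T1 = [-2 0 0 -1; 0 -1 0 6; 0 0 -1 3; 0 0 0 1]
T4·…·T1 = [-2 0 0 -1; 0 -1 0 6; 0 0 1 -3; 0 0 0 1]
T5·…·T1 = [-2 0 0 5; 0 -1 0 7; 0 0 1 -1; 0 0 0 1]
T6·…·T1 = [-2 0 0 5; 0 -1 2 5; 0 0 1 -1; 0 0 0 1]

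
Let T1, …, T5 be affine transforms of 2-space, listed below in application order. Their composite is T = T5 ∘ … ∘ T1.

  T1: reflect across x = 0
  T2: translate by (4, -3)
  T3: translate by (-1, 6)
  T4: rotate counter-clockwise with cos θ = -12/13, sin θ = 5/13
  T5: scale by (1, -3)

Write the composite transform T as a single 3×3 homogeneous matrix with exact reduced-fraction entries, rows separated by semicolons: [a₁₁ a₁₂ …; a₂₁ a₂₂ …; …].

T1 = [-1 0 0; 0 1 0; 0 0 1]
T2·T1 = [-1 0 4; 0 1 -3; 0 0 1]
T3·…·T1 = [-1 0 3; 0 1 3; 0 0 1]
T4·…·T1 = [12/13 -5/13 -51/13; -5/13 -12/13 -21/13; 0 0 1]
T5·…·T1 = [12/13 -5/13 -51/13; 15/13 36/13 63/13; 0 0 1]

T = [12/13 -5/13 -51/13; 15/13 36/13 63/13; 0 0 1]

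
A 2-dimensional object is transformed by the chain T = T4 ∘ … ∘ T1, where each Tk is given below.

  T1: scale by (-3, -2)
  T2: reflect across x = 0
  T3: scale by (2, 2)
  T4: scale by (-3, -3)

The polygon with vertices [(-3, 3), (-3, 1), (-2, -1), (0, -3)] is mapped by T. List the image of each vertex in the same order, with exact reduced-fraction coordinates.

T1 scale by (-3, -2): (-3, 3) → (9, -6); (-3, 1) → (9, -2); (-2, -1) → (6, 2); (0, -3) → (0, 6)
T2 reflect across x = 0: (9, -6) → (-9, -6); (9, -2) → (-9, -2); (6, 2) → (-6, 2); (0, 6) → (0, 6)
T3 scale by (2, 2): (-9, -6) → (-18, -12); (-9, -2) → (-18, -4); (-6, 2) → (-12, 4); (0, 6) → (0, 12)
T4 scale by (-3, -3): (-18, -12) → (54, 36); (-18, -4) → (54, 12); (-12, 4) → (36, -12); (0, 12) → (0, -36)

image vertices: (54, 36), (54, 12), (36, -12), (0, -36)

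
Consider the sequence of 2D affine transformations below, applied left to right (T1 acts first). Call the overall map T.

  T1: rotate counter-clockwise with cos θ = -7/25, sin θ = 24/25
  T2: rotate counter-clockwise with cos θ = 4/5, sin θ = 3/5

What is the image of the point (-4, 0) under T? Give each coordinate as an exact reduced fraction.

T1 rotate counter-clockwise with cos θ = -7/25, sin θ = 24/25: (-4, 0) → (28/25, -96/25)
T2 rotate counter-clockwise with cos θ = 4/5, sin θ = 3/5: (28/25, -96/25) → (16/5, -12/5)

T(p) = (16/5, -12/5)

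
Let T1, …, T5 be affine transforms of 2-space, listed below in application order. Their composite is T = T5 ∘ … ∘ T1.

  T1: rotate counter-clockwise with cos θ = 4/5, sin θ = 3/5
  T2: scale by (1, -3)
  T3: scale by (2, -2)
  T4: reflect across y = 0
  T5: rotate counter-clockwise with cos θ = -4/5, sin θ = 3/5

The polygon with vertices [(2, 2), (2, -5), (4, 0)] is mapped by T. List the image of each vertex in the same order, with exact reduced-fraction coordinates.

image vertices: (236/25, 348/25), (-436/25, -198/25), (88/25, 384/25)

T1 rotate counter-clockwise with cos θ = 4/5, sin θ = 3/5: (2, 2) → (2/5, 14/5); (2, -5) → (23/5, -14/5); (4, 0) → (16/5, 12/5)
T2 scale by (1, -3): (2/5, 14/5) → (2/5, -42/5); (23/5, -14/5) → (23/5, 42/5); (16/5, 12/5) → (16/5, -36/5)
T3 scale by (2, -2): (2/5, -42/5) → (4/5, 84/5); (23/5, 42/5) → (46/5, -84/5); (16/5, -36/5) → (32/5, 72/5)
T4 reflect across y = 0: (4/5, 84/5) → (4/5, -84/5); (46/5, -84/5) → (46/5, 84/5); (32/5, 72/5) → (32/5, -72/5)
T5 rotate counter-clockwise with cos θ = -4/5, sin θ = 3/5: (4/5, -84/5) → (236/25, 348/25); (46/5, 84/5) → (-436/25, -198/25); (32/5, -72/5) → (88/25, 384/25)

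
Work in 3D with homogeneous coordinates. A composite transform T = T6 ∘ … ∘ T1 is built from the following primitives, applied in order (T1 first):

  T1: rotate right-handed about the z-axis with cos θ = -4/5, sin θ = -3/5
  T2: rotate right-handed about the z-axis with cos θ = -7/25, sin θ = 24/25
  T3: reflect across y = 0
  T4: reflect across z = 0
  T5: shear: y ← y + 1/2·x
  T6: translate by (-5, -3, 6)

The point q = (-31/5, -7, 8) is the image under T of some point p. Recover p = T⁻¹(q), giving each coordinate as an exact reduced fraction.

T1 = [-4/5 3/5 0 0; -3/5 -4/5 0 0; 0 0 1 0; 0 0 0 1]
T2·T1 = [4/5 3/5 0 0; -3/5 4/5 0 0; 0 0 1 0; 0 0 0 1]
T3·…·T1 = [4/5 3/5 0 0; 3/5 -4/5 0 0; 0 0 1 0; 0 0 0 1]
T4·…·T1 = [4/5 3/5 0 0; 3/5 -4/5 0 0; 0 0 -1 0; 0 0 0 1]
T5·…·T1 = [4/5 3/5 0 0; 1 -1/2 0 0; 0 0 -1 0; 0 0 0 1]
T6·…·T1 = [4/5 3/5 0 -5; 1 -1/2 0 -3; 0 0 -1 6; 0 0 0 1]
det M = 1; M⁻¹ = [1/2 3/5 0 43/10; 1 -4/5 0 13/5; 0 0 -1 6; 0 0 0 1]
M⁻¹ · (-31/5, -7, 8)ᵀ = (-3, 2, -2)ᵀ

p = (-3, 2, -2)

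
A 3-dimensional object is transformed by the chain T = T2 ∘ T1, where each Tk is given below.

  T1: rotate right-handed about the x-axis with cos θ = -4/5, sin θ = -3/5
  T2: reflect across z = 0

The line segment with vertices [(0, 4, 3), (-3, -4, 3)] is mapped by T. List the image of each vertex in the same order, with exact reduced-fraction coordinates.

image vertices: (0, -7/5, 24/5), (-3, 5, 0)

T1 rotate right-handed about the x-axis with cos θ = -4/5, sin θ = -3/5: (0, 4, 3) → (0, -7/5, -24/5); (-3, -4, 3) → (-3, 5, 0)
T2 reflect across z = 0: (0, -7/5, -24/5) → (0, -7/5, 24/5); (-3, 5, 0) → (-3, 5, 0)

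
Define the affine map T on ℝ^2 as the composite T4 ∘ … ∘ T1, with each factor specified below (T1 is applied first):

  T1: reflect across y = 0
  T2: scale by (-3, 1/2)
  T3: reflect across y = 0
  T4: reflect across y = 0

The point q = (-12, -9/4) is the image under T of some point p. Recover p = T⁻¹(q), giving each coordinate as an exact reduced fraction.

T1 = [1 0 0; 0 -1 0; 0 0 1]
T2·T1 = [-3 0 0; 0 -1/2 0; 0 0 1]
T3·…·T1 = [-3 0 0; 0 1/2 0; 0 0 1]
T4·…·T1 = [-3 0 0; 0 -1/2 0; 0 0 1]
det M = 3/2; M⁻¹ = [-1/3 0 0; 0 -2 0; 0 0 1]
M⁻¹ · (-12, -9/4)ᵀ = (4, 9/2)ᵀ

p = (4, 9/2)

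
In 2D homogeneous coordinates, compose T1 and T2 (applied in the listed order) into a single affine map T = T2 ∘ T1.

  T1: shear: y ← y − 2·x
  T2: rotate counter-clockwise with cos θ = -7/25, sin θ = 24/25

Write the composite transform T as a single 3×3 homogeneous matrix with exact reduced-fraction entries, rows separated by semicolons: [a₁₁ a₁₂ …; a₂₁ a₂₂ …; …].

T1 = [1 0 0; -2 1 0; 0 0 1]
T2·T1 = [41/25 -24/25 0; 38/25 -7/25 0; 0 0 1]

T = [41/25 -24/25 0; 38/25 -7/25 0; 0 0 1]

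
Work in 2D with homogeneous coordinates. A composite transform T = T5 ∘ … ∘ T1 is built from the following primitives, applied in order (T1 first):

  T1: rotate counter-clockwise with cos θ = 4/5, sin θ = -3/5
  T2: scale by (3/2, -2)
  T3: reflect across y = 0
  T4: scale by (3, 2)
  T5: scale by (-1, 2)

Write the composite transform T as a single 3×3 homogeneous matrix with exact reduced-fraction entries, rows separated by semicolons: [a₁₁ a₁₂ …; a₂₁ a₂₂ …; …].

T = [-18/5 -27/10 0; -24/5 32/5 0; 0 0 1]

T1 = [4/5 3/5 0; -3/5 4/5 0; 0 0 1]
T2·T1 = [6/5 9/10 0; 6/5 -8/5 0; 0 0 1]
T3·…·T1 = [6/5 9/10 0; -6/5 8/5 0; 0 0 1]
T4·…·T1 = [18/5 27/10 0; -12/5 16/5 0; 0 0 1]
T5·…·T1 = [-18/5 -27/10 0; -24/5 32/5 0; 0 0 1]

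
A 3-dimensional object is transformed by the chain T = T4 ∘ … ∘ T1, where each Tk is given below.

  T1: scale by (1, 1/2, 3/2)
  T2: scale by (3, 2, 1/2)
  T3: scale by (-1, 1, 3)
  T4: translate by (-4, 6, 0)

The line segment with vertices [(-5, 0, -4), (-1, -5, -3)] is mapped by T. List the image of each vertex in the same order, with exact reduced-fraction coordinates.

T1 scale by (1, 1/2, 3/2): (-5, 0, -4) → (-5, 0, -6); (-1, -5, -3) → (-1, -5/2, -9/2)
T2 scale by (3, 2, 1/2): (-5, 0, -6) → (-15, 0, -3); (-1, -5/2, -9/2) → (-3, -5, -9/4)
T3 scale by (-1, 1, 3): (-15, 0, -3) → (15, 0, -9); (-3, -5, -9/4) → (3, -5, -27/4)
T4 translate by (-4, 6, 0): (15, 0, -9) → (11, 6, -9); (3, -5, -27/4) → (-1, 1, -27/4)

image vertices: (11, 6, -9), (-1, 1, -27/4)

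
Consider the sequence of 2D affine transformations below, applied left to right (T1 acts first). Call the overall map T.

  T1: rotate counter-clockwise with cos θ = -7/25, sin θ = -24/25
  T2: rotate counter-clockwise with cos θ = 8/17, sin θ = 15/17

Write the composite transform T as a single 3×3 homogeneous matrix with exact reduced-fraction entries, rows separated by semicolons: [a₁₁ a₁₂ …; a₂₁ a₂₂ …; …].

T = [304/425 297/425 0; -297/425 304/425 0; 0 0 1]

T1 = [-7/25 24/25 0; -24/25 -7/25 0; 0 0 1]
T2·T1 = [304/425 297/425 0; -297/425 304/425 0; 0 0 1]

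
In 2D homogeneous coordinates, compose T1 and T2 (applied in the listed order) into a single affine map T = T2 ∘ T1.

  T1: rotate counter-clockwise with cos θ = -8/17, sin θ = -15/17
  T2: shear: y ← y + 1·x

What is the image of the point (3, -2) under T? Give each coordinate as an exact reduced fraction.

T1 rotate counter-clockwise with cos θ = -8/17, sin θ = -15/17: (3, -2) → (-54/17, -29/17)
T2 shear: y ← y + 1·x: (-54/17, -29/17) → (-54/17, -83/17)

T(p) = (-54/17, -83/17)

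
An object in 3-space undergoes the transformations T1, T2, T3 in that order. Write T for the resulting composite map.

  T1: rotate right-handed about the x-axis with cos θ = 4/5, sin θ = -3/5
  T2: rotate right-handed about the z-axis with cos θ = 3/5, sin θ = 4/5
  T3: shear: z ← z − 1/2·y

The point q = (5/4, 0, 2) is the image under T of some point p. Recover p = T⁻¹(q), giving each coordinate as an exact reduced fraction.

T1 = [1 0 0 0; 0 4/5 3/5 0; 0 -3/5 4/5 0; 0 0 0 1]
T2·T1 = [3/5 -16/25 -12/25 0; 4/5 12/25 9/25 0; 0 -3/5 4/5 0; 0 0 0 1]
T3·…·T1 = [3/5 -16/25 -12/25 0; 4/5 12/25 9/25 0; -2/5 -21/25 31/50 0; 0 0 0 1]
det M = 1; M⁻¹ = [3/5 4/5 0 0; -16/25 9/50 -3/5 0; -12/25 19/25 4/5 0; 0 0 0 1]
M⁻¹ · (5/4, 0, 2)ᵀ = (3/4, -2, 1)ᵀ

p = (3/4, -2, 1)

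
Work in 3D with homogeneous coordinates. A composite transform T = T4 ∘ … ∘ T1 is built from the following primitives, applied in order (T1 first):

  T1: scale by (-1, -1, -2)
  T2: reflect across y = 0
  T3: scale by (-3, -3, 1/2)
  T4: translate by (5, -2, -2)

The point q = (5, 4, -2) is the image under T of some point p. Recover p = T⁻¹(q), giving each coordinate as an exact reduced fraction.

p = (0, -2, 0)

T1 = [-1 0 0 0; 0 -1 0 0; 0 0 -2 0; 0 0 0 1]
T2·T1 = [-1 0 0 0; 0 1 0 0; 0 0 -2 0; 0 0 0 1]
T3·…·T1 = [3 0 0 0; 0 -3 0 0; 0 0 -1 0; 0 0 0 1]
T4·…·T1 = [3 0 0 5; 0 -3 0 -2; 0 0 -1 -2; 0 0 0 1]
det M = 9; M⁻¹ = [1/3 0 0 -5/3; 0 -1/3 0 -2/3; 0 0 -1 -2; 0 0 0 1]
M⁻¹ · (5, 4, -2)ᵀ = (0, -2, 0)ᵀ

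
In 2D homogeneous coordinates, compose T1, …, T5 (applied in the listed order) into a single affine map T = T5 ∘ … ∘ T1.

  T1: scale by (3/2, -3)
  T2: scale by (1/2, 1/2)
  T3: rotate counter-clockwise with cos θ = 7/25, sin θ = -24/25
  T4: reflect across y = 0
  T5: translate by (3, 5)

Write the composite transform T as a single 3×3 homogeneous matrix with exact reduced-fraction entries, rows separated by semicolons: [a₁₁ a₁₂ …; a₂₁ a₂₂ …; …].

T = [21/100 -36/25 3; 18/25 21/50 5; 0 0 1]

T1 = [3/2 0 0; 0 -3 0; 0 0 1]
T2·T1 = [3/4 0 0; 0 -3/2 0; 0 0 1]
T3·…·T1 = [21/100 -36/25 0; -18/25 -21/50 0; 0 0 1]
T4·…·T1 = [21/100 -36/25 0; 18/25 21/50 0; 0 0 1]
T5·…·T1 = [21/100 -36/25 3; 18/25 21/50 5; 0 0 1]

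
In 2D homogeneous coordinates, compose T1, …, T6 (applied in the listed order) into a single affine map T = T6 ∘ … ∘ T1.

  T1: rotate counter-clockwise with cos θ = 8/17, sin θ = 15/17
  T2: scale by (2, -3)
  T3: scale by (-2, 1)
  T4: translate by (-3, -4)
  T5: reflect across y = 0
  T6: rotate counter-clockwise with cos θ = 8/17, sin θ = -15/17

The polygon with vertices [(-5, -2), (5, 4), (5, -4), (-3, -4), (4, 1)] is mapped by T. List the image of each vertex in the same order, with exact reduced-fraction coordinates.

image vertices: (-3163/289, -1475/289), (6067/289, 2677/289), (-653/289, 8341/289), (-4005/289, 1621/289), (184/17, 233/17)

T1 rotate counter-clockwise with cos θ = 8/17, sin θ = 15/17: (-5, -2) → (-10/17, -91/17); (5, 4) → (-20/17, 107/17); (5, -4) → (100/17, 43/17); (-3, -4) → (36/17, -77/17); (4, 1) → (1, 4)
T2 scale by (2, -3): (-10/17, -91/17) → (-20/17, 273/17); (-20/17, 107/17) → (-40/17, -321/17); (100/17, 43/17) → (200/17, -129/17); (36/17, -77/17) → (72/17, 231/17); (1, 4) → (2, -12)
T3 scale by (-2, 1): (-20/17, 273/17) → (40/17, 273/17); (-40/17, -321/17) → (80/17, -321/17); (200/17, -129/17) → (-400/17, -129/17); (72/17, 231/17) → (-144/17, 231/17); (2, -12) → (-4, -12)
T4 translate by (-3, -4): (40/17, 273/17) → (-11/17, 205/17); (80/17, -321/17) → (29/17, -389/17); (-400/17, -129/17) → (-451/17, -197/17); (-144/17, 231/17) → (-195/17, 163/17); (-4, -12) → (-7, -16)
T5 reflect across y = 0: (-11/17, 205/17) → (-11/17, -205/17); (29/17, -389/17) → (29/17, 389/17); (-451/17, -197/17) → (-451/17, 197/17); (-195/17, 163/17) → (-195/17, -163/17); (-7, -16) → (-7, 16)
T6 rotate counter-clockwise with cos θ = 8/17, sin θ = -15/17: (-11/17, -205/17) → (-3163/289, -1475/289); (29/17, 389/17) → (6067/289, 2677/289); (-451/17, 197/17) → (-653/289, 8341/289); (-195/17, -163/17) → (-4005/289, 1621/289); (-7, 16) → (184/17, 233/17)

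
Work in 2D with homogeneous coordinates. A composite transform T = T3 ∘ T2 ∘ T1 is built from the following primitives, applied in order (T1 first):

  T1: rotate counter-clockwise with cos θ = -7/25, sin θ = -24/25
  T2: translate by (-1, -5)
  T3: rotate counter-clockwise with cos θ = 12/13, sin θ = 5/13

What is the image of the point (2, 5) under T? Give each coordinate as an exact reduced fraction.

T(p) = (2012/325, -2091/325)

T1 rotate counter-clockwise with cos θ = -7/25, sin θ = -24/25: (2, 5) → (106/25, -83/25)
T2 translate by (-1, -5): (106/25, -83/25) → (81/25, -208/25)
T3 rotate counter-clockwise with cos θ = 12/13, sin θ = 5/13: (81/25, -208/25) → (2012/325, -2091/325)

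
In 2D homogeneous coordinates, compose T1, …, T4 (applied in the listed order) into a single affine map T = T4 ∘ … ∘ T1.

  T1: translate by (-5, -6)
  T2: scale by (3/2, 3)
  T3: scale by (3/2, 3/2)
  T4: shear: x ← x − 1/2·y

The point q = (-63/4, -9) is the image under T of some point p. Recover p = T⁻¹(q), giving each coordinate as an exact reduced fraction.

T1 = [1 0 -5; 0 1 -6; 0 0 1]
T2·T1 = [3/2 0 -15/2; 0 3 -18; 0 0 1]
T3·…·T1 = [9/4 0 -45/4; 0 9/2 -27; 0 0 1]
T4·…·T1 = [9/4 -9/4 9/4; 0 9/2 -27; 0 0 1]
det M = 81/8; M⁻¹ = [4/9 2/9 5; 0 2/9 6; 0 0 1]
M⁻¹ · (-63/4, -9)ᵀ = (-4, 4)ᵀ

p = (-4, 4)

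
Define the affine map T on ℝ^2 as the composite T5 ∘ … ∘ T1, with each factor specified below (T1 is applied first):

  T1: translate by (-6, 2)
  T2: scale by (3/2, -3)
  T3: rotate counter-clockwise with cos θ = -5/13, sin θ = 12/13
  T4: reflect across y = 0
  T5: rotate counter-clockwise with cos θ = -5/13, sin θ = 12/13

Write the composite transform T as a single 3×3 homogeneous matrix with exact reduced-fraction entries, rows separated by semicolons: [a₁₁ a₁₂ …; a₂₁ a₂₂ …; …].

T = [3/2 0 -9; 0 3 6; 0 0 1]

T1 = [1 0 -6; 0 1 2; 0 0 1]
T2·T1 = [3/2 0 -9; 0 -3 -6; 0 0 1]
T3·…·T1 = [-15/26 36/13 9; 18/13 15/13 -6; 0 0 1]
T4·…·T1 = [-15/26 36/13 9; -18/13 -15/13 6; 0 0 1]
T5·…·T1 = [3/2 0 -9; 0 3 6; 0 0 1]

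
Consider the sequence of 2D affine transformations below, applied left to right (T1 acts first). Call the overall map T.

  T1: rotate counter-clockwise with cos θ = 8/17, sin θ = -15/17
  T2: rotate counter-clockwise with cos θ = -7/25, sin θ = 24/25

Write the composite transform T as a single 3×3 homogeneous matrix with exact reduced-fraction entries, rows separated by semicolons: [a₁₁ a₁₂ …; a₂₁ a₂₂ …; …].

T = [304/425 -297/425 0; 297/425 304/425 0; 0 0 1]

T1 = [8/17 15/17 0; -15/17 8/17 0; 0 0 1]
T2·T1 = [304/425 -297/425 0; 297/425 304/425 0; 0 0 1]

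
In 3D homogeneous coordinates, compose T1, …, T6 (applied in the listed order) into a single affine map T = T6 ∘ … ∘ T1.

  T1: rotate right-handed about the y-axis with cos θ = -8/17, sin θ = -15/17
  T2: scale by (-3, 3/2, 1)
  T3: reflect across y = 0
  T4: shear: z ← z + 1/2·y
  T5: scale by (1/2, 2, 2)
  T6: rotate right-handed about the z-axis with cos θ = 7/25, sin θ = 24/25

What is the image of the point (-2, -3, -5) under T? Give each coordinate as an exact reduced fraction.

T1 rotate right-handed about the y-axis with cos θ = -8/17, sin θ = -15/17: (-2, -3, -5) → (91/17, -3, 10/17)
T2 scale by (-3, 3/2, 1): (91/17, -3, 10/17) → (-273/17, -9/2, 10/17)
T3 reflect across y = 0: (-273/17, -9/2, 10/17) → (-273/17, 9/2, 10/17)
T4 shear: z ← z + 1/2·y: (-273/17, 9/2, 10/17) → (-273/17, 9/2, 193/68)
T5 scale by (1/2, 2, 2): (-273/17, 9/2, 193/68) → (-273/34, 9, 193/34)
T6 rotate right-handed about the z-axis with cos θ = 7/25, sin θ = 24/25: (-273/34, 9, 193/34) → (-1851/170, -441/85, 193/34)

T(p) = (-1851/170, -441/85, 193/34)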